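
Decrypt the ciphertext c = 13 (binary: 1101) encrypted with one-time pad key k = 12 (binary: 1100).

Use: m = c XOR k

Step 1: XOR ciphertext with key:
  Ciphertext: 1101
  Key:        1100
  XOR:        0001
Step 2: Plaintext = 0001 = 1 in decimal.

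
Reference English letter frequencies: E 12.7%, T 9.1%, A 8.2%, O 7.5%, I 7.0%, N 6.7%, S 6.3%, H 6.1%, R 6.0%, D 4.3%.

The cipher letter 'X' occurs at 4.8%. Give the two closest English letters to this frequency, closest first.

Step 1: Observed frequency of 'X' is 4.8%.
Step 2: Compute distances to each reference frequency and sort:
  D (4.3%): difference = 0.5% <-- BEST
  R (6.0%): difference = 1.2% <-- RUNNER-UP
  H (6.1%): difference = 1.3%
  S (6.3%): difference = 1.5%
  N (6.7%): difference = 1.9%
Step 3: Most likely is 'D' (4.3%, diff 0.5%); second most likely is 'R' (6.0%, diff 1.2%).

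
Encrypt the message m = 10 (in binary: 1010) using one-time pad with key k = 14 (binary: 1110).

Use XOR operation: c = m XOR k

Step 1: Write out the XOR operation bit by bit:
  Message: 1010
  Key:     1110
  XOR:     0100
Step 2: Convert to decimal: 0100 = 4.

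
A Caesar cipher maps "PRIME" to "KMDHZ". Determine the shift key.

Step 1: Compare first letters: P (position 15) -> K (position 10).
Step 2: Shift = (10 - 15) mod 26 = 21.
The shift value is 21.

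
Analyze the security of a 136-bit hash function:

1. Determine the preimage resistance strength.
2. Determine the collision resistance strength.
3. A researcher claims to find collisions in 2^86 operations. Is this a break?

Step 1: Preimage resistance requires brute-force of 2^136 operations.
Step 2: Collision resistance (birthday bound) = 2^(136/2) = 2^68.
Step 3: The claimed attack costs 2^86 operations.
Step 4: Since 2^86 >= 2^68, the claimed attack is no faster than the generic birthday attack, so this does not break collision resistance.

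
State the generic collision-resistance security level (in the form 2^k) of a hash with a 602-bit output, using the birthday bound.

Step 1: The birthday paradox gives collision probability ~50% after sqrt(2^n) = 2^(n/2) hashes.
Step 2: For 602-bit output: 2^(602/2) = 2^301.
Step 3: Approximately 2^301 hash computations needed.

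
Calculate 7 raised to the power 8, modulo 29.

Step 1: Compute 7^8 mod 29 step by step, reducing modulo 29 at each step.
  7^1 mod 29 = 7
  7^2 mod 29 = (7 * 7) mod 29 = 20
  7^3 mod 29 = (20 * 7) mod 29 = 24
  7^4 mod 29 = (24 * 7) mod 29 = 23
  7^5 mod 29 = (23 * 7) mod 29 = 16
  7^6 mod 29 = (16 * 7) mod 29 = 25
  7^7 mod 29 = (25 * 7) mod 29 = 1
  7^8 mod 29 = (1 * 7) mod 29 = 7
Step 2: Result = 7.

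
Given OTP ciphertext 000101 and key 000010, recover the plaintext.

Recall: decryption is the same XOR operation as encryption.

Step 1: XOR ciphertext with key:
  Ciphertext: 000101
  Key:        000010
  XOR:        000111
Step 2: Plaintext = 000111 = 7 in decimal.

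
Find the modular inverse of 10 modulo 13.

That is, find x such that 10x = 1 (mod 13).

Step 1: We need x such that 10 * x = 1 (mod 13).
Step 2: Using the extended Euclidean algorithm or trial:
  10 * 4 = 40 = 3 * 13 + 1.
Step 3: Since 40 mod 13 = 1, the inverse is x = 4.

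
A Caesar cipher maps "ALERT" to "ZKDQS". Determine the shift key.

Step 1: Compare first letters: A (position 0) -> Z (position 25).
Step 2: Shift = (25 - 0) mod 26 = 25.
The shift value is 25.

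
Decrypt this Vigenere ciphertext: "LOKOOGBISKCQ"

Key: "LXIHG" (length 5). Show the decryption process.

Step 1: Key 'LXIHG' has length 5. Extended key: LXIHGLXIHGLX
Step 2: Decrypt each position:
  L(11) - L(11) = 0 = A
  O(14) - X(23) = 17 = R
  K(10) - I(8) = 2 = C
  O(14) - H(7) = 7 = H
  O(14) - G(6) = 8 = I
  G(6) - L(11) = 21 = V
  B(1) - X(23) = 4 = E
  I(8) - I(8) = 0 = A
  S(18) - H(7) = 11 = L
  K(10) - G(6) = 4 = E
  C(2) - L(11) = 17 = R
  Q(16) - X(23) = 19 = T
Plaintext: ARCHIVEALERT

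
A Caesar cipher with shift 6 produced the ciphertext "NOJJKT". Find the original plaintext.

Step 1: Reverse the shift by subtracting 6 from each letter position.
  N (position 13) -> position (13-6) mod 26 = 7 -> H
  O (position 14) -> position (14-6) mod 26 = 8 -> I
  J (position 9) -> position (9-6) mod 26 = 3 -> D
  J (position 9) -> position (9-6) mod 26 = 3 -> D
  K (position 10) -> position (10-6) mod 26 = 4 -> E
  T (position 19) -> position (19-6) mod 26 = 13 -> N
Decrypted message: HIDDEN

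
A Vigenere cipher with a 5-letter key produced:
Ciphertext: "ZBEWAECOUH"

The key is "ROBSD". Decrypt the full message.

Step 1: Key 'ROBSD' has length 5. Extended key: ROBSDROBSD
Step 2: Decrypt each position:
  Z(25) - R(17) = 8 = I
  B(1) - O(14) = 13 = N
  E(4) - B(1) = 3 = D
  W(22) - S(18) = 4 = E
  A(0) - D(3) = 23 = X
  E(4) - R(17) = 13 = N
  C(2) - O(14) = 14 = O
  O(14) - B(1) = 13 = N
  U(20) - S(18) = 2 = C
  H(7) - D(3) = 4 = E
Plaintext: INDEXNONCE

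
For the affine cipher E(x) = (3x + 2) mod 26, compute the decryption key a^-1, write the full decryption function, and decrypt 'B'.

Step 1: Find a^-1, the modular inverse of 3 mod 26.
Step 2: We need 3 * a^-1 = 1 (mod 26).
Step 3: 3 * 9 = 27 = 1 * 26 + 1, so a^-1 = 9.
Step 4: D(y) = 9(y - 2) mod 26.
Step 5: Apply to 'B' (y = 1): D(1) = 9 * (1 - 2) mod 26 = 9 * -1 mod 26 = 17 -> 'R'.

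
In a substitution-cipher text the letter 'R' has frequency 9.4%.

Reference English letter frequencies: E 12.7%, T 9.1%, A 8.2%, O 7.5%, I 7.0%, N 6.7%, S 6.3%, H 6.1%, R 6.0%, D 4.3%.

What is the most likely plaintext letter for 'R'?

Step 1: The observed frequency is 9.4%.
Step 2: Compare with English frequencies:
  E: 12.7% (difference: 3.3%)
  T: 9.1% (difference: 0.3%) <-- closest
  A: 8.2% (difference: 1.2%)
  O: 7.5% (difference: 1.9%)
  I: 7.0% (difference: 2.4%)
  N: 6.7% (difference: 2.7%)
  S: 6.3% (difference: 3.1%)
  H: 6.1% (difference: 3.3%)
  R: 6.0% (difference: 3.4%)
  D: 4.3% (difference: 5.1%)
Step 3: 'R' most likely represents 'T' (frequency 9.1%).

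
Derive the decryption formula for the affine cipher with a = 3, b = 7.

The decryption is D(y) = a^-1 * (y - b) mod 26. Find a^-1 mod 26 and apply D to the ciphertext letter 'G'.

Step 1: Find a^-1, the modular inverse of 3 mod 26.
Step 2: We need 3 * a^-1 = 1 (mod 26).
Step 3: 3 * 9 = 27 = 1 * 26 + 1, so a^-1 = 9.
Step 4: D(y) = 9(y - 7) mod 26.
Step 5: Apply to 'G' (y = 6): D(6) = 9 * (6 - 7) mod 26 = 9 * -1 mod 26 = 17 -> 'R'.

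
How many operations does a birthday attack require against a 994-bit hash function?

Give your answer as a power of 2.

Step 1: The birthday paradox gives collision probability ~50% after sqrt(2^n) = 2^(n/2) hashes.
Step 2: For 994-bit output: 2^(994/2) = 2^497.
Step 3: Approximately 2^497 hash computations needed.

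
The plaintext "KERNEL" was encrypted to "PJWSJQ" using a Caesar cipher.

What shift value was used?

Step 1: Compare first letters: K (position 10) -> P (position 15).
Step 2: Shift = (15 - 10) mod 26 = 5.
The shift value is 5.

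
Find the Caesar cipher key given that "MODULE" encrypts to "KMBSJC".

Step 1: Compare first letters: M (position 12) -> K (position 10).
Step 2: Shift = (10 - 12) mod 26 = 24.
The shift value is 24.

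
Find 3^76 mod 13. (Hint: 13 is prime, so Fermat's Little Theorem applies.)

Step 1: Since 13 is prime, by Fermat's Little Theorem: 3^12 = 1 (mod 13).
Step 2: Reduce exponent: 76 mod 12 = 4.
Step 3: So 3^76 = 3^4 (mod 13).
Step 4: 3^4 mod 13 = 3.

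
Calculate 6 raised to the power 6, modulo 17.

Step 1: Compute 6^6 mod 17 step by step, reducing modulo 17 at each step.
  6^1 mod 17 = 6
  6^2 mod 17 = (6 * 6) mod 17 = 2
  6^3 mod 17 = (2 * 6) mod 17 = 12
  6^4 mod 17 = (12 * 6) mod 17 = 4
  6^5 mod 17 = (4 * 6) mod 17 = 7
  6^6 mod 17 = (7 * 6) mod 17 = 8
Step 2: Result = 8.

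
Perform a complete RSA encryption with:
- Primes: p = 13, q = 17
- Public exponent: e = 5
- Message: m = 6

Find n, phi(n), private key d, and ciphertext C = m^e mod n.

Step 1: n = 13 * 17 = 221.
Step 2: phi(n) = (13-1)(17-1) = 12 * 16 = 192.
Step 3: Find d = 5^(-1) mod 192 = 77.
  Verify: 5 * 77 = 385 = 1 (mod 192).
Step 4: C = 6^5 mod 221 = 41.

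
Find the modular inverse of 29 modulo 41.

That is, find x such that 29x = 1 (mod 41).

Step 1: We need x such that 29 * x = 1 (mod 41).
Step 2: Using the extended Euclidean algorithm or trial:
  29 * 17 = 493 = 12 * 41 + 1.
Step 3: Since 493 mod 41 = 1, the inverse is x = 17.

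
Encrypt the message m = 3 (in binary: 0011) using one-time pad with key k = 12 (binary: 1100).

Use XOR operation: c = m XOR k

Step 1: Write out the XOR operation bit by bit:
  Message: 0011
  Key:     1100
  XOR:     1111
Step 2: Convert to decimal: 1111 = 15.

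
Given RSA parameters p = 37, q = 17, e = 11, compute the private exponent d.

Step 1: n = 37 * 17 = 629.
Step 2: phi(n) = 36 * 16 = 576.
Step 3: Find d such that 11 * d = 1 (mod 576).
Step 4: d = 11^(-1) mod 576 = 419.
Verification: 11 * 419 = 4609 = 8 * 576 + 1.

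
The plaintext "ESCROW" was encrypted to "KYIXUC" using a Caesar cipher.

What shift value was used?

Step 1: Compare first letters: E (position 4) -> K (position 10).
Step 2: Shift = (10 - 4) mod 26 = 6.
The shift value is 6.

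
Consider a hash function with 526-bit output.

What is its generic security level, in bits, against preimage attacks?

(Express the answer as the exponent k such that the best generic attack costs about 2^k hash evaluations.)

Step 1: The hash has a 526-bit output.
Step 2: Preimage resistance means: given a digest h(x), it should be infeasible to find any input that hashes to it.
With a 526-bit output there are 2^526 possible digests, so a generic brute-force preimage search costs about 2^526 evaluations.
Step 3: Security level = 526 bits.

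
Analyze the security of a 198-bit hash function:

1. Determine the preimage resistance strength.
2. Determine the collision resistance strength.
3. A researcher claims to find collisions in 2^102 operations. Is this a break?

Step 1: Preimage resistance requires brute-force of 2^198 operations.
Step 2: Collision resistance (birthday bound) = 2^(198/2) = 2^99.
Step 3: The claimed attack costs 2^102 operations.
Step 4: Since 2^102 >= 2^99, the claimed attack is no faster than the generic birthday attack, so this does not break collision resistance.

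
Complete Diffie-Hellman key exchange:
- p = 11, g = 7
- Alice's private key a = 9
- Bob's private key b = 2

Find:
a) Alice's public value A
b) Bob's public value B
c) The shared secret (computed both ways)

Step 1: A = g^a mod p = 7^9 mod 11 = 8.
Step 2: B = g^b mod p = 7^2 mod 11 = 5.
Step 3: Alice computes s = B^a mod p = 5^9 mod 11 = 9.
Step 4: Bob computes s = A^b mod p = 8^2 mod 11 = 9.
Both sides agree: shared secret = 9.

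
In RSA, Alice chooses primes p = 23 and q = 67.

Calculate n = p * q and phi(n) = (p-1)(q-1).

Step 1: n = p * q = 23 * 67 = 1541.
Step 2: phi(n) = (p-1)(q-1) = 22 * 66 = 1452.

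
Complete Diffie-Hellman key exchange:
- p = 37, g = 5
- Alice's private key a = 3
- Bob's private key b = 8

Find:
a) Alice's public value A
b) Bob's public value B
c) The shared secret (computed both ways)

Step 1: A = g^a mod p = 5^3 mod 37 = 14.
Step 2: B = g^b mod p = 5^8 mod 37 = 16.
Step 3: Alice computes s = B^a mod p = 16^3 mod 37 = 26.
Step 4: Bob computes s = A^b mod p = 14^8 mod 37 = 26.
Both sides agree: shared secret = 26.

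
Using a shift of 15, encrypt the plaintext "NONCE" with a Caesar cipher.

Step 1: For each letter, shift forward by 15 positions (mod 26).
  N (position 13) -> position (13+15) mod 26 = 2 -> C
  O (position 14) -> position (14+15) mod 26 = 3 -> D
  N (position 13) -> position (13+15) mod 26 = 2 -> C
  C (position 2) -> position (2+15) mod 26 = 17 -> R
  E (position 4) -> position (4+15) mod 26 = 19 -> T
Result: CDCRT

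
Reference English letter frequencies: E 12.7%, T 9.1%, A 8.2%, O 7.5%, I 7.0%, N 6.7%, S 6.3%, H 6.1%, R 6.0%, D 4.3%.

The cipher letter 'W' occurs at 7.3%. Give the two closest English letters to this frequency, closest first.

Step 1: Observed frequency of 'W' is 7.3%.
Step 2: Compute distances to each reference frequency and sort:
  O (7.5%): difference = 0.2% <-- BEST
  I (7.0%): difference = 0.3% <-- RUNNER-UP
  N (6.7%): difference = 0.6%
  A (8.2%): difference = 0.9%
  S (6.3%): difference = 1.0%
Step 3: Most likely is 'O' (7.5%, diff 0.2%); second most likely is 'I' (7.0%, diff 0.3%).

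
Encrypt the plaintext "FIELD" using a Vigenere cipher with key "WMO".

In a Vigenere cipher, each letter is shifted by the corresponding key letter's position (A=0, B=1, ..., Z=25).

Step 1: Repeat key to match plaintext length:
  Plaintext: FIELD
  Key:       WMOWM
Step 2: Encrypt each letter:
  F(5) + W(22) = (5+22) mod 26 = 1 = B
  I(8) + M(12) = (8+12) mod 26 = 20 = U
  E(4) + O(14) = (4+14) mod 26 = 18 = S
  L(11) + W(22) = (11+22) mod 26 = 7 = H
  D(3) + M(12) = (3+12) mod 26 = 15 = P
Ciphertext: BUSHP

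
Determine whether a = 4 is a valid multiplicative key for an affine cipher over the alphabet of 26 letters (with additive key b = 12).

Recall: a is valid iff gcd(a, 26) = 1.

Step 1: Compute gcd(4, 26).
Step 2: gcd(4, 26) = 2.
Since gcd = 2 != 1, 4 shares a common factor with 26, so it cannot be used.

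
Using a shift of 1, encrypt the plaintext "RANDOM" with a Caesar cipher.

Step 1: For each letter, shift forward by 1 positions (mod 26).
  R (position 17) -> position (17+1) mod 26 = 18 -> S
  A (position 0) -> position (0+1) mod 26 = 1 -> B
  N (position 13) -> position (13+1) mod 26 = 14 -> O
  D (position 3) -> position (3+1) mod 26 = 4 -> E
  O (position 14) -> position (14+1) mod 26 = 15 -> P
  M (position 12) -> position (12+1) mod 26 = 13 -> N
Result: SBOEPN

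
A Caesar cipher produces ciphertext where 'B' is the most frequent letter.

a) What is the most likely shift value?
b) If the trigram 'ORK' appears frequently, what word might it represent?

Step 1: In English, 'E' is the most frequent letter (12.7%).
Step 2: The most frequent ciphertext letter is 'B' (position 1).
Step 3: Shift = (1 - 4) mod 26 = 23.
Step 4: Decrypt 'ORK' by shifting back 23:
  O -> R
  R -> U
  K -> N
Step 5: 'ORK' decrypts to 'RUN'.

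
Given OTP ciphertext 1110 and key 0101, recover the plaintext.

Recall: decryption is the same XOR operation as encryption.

Step 1: XOR ciphertext with key:
  Ciphertext: 1110
  Key:        0101
  XOR:        1011
Step 2: Plaintext = 1011 = 11 in decimal.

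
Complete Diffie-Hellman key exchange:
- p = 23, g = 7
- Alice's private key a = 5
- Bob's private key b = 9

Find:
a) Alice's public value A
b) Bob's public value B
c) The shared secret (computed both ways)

Step 1: A = g^a mod p = 7^5 mod 23 = 17.
Step 2: B = g^b mod p = 7^9 mod 23 = 15.
Step 3: Alice computes s = B^a mod p = 15^5 mod 23 = 7.
Step 4: Bob computes s = A^b mod p = 17^9 mod 23 = 7.
Both sides agree: shared secret = 7.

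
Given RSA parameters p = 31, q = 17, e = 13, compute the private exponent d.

Step 1: n = 31 * 17 = 527.
Step 2: phi(n) = 30 * 16 = 480.
Step 3: Find d such that 13 * d = 1 (mod 480).
Step 4: d = 13^(-1) mod 480 = 37.
Verification: 13 * 37 = 481 = 1 * 480 + 1.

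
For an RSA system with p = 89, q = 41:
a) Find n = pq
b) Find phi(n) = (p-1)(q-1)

Step 1: n = p * q = 89 * 41 = 3649.
Step 2: phi(n) = (p-1)(q-1) = 88 * 40 = 3520.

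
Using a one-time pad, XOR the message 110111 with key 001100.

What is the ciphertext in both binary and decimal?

Step 1: Write out the XOR operation bit by bit:
  Message: 110111
  Key:     001100
  XOR:     111011
Step 2: Convert to decimal: 111011 = 59.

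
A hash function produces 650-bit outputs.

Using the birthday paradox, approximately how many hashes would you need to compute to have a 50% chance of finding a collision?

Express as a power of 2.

Step 1: The birthday paradox gives collision probability ~50% after sqrt(2^n) = 2^(n/2) hashes.
Step 2: For 650-bit output: 2^(650/2) = 2^325.
Step 3: Approximately 2^325 hash computations needed.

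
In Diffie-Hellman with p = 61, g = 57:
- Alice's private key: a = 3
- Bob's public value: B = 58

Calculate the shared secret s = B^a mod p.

Step 1: s = B^a mod p = 58^3 mod 61.
  58^1 mod 61 = 58
  58^2 mod 61 = (58 * 58) mod 61 = 9
  58^3 mod 61 = (9 * 58) mod 61 = 34
Result: shared secret = 34.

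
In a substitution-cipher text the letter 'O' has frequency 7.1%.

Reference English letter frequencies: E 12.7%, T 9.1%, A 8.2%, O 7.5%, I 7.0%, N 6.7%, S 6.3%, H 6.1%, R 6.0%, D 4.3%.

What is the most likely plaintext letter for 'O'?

Step 1: The observed frequency is 7.1%.
Step 2: Compare with English frequencies:
  E: 12.7% (difference: 5.6%)
  T: 9.1% (difference: 2.0%)
  A: 8.2% (difference: 1.1%)
  O: 7.5% (difference: 0.4%)
  I: 7.0% (difference: 0.1%) <-- closest
  N: 6.7% (difference: 0.4%)
  S: 6.3% (difference: 0.8%)
  H: 6.1% (difference: 1.0%)
  R: 6.0% (difference: 1.1%)
  D: 4.3% (difference: 2.8%)
Step 3: 'O' most likely represents 'I' (frequency 7.0%).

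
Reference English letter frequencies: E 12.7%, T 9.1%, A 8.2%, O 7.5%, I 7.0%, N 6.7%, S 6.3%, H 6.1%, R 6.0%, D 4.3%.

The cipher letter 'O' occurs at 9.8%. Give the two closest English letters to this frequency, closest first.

Step 1: Observed frequency of 'O' is 9.8%.
Step 2: Compute distances to each reference frequency and sort:
  T (9.1%): difference = 0.7% <-- BEST
  A (8.2%): difference = 1.6% <-- RUNNER-UP
  O (7.5%): difference = 2.3%
  I (7.0%): difference = 2.8%
  E (12.7%): difference = 2.9%
Step 3: Most likely is 'T' (9.1%, diff 0.7%); second most likely is 'A' (8.2%, diff 1.6%).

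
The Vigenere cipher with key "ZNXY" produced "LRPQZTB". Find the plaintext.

Step 1: Extend key: ZNXYZNX
Step 2: Decrypt each letter (c - k) mod 26:
  L(11) - Z(25) = (11-25) mod 26 = 12 = M
  R(17) - N(13) = (17-13) mod 26 = 4 = E
  P(15) - X(23) = (15-23) mod 26 = 18 = S
  Q(16) - Y(24) = (16-24) mod 26 = 18 = S
  Z(25) - Z(25) = (25-25) mod 26 = 0 = A
  T(19) - N(13) = (19-13) mod 26 = 6 = G
  B(1) - X(23) = (1-23) mod 26 = 4 = E
Plaintext: MESSAGE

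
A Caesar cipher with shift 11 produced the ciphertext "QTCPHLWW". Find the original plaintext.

Step 1: Reverse the shift by subtracting 11 from each letter position.
  Q (position 16) -> position (16-11) mod 26 = 5 -> F
  T (position 19) -> position (19-11) mod 26 = 8 -> I
  C (position 2) -> position (2-11) mod 26 = 17 -> R
  P (position 15) -> position (15-11) mod 26 = 4 -> E
  H (position 7) -> position (7-11) mod 26 = 22 -> W
  L (position 11) -> position (11-11) mod 26 = 0 -> A
  W (position 22) -> position (22-11) mod 26 = 11 -> L
  W (position 22) -> position (22-11) mod 26 = 11 -> L
Decrypted message: FIREWALL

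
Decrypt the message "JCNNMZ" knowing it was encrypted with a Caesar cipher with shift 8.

Step 1: Reverse the shift by subtracting 8 from each letter position.
  J (position 9) -> position (9-8) mod 26 = 1 -> B
  C (position 2) -> position (2-8) mod 26 = 20 -> U
  N (position 13) -> position (13-8) mod 26 = 5 -> F
  N (position 13) -> position (13-8) mod 26 = 5 -> F
  M (position 12) -> position (12-8) mod 26 = 4 -> E
  Z (position 25) -> position (25-8) mod 26 = 17 -> R
Decrypted message: BUFFER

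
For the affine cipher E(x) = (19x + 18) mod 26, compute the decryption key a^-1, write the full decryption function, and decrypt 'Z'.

Step 1: Find a^-1, the modular inverse of 19 mod 26.
Step 2: We need 19 * a^-1 = 1 (mod 26).
Step 3: 19 * 11 = 209 = 8 * 26 + 1, so a^-1 = 11.
Step 4: D(y) = 11(y - 18) mod 26.
Step 5: Apply to 'Z' (y = 25): D(25) = 11 * (25 - 18) mod 26 = 11 * 7 mod 26 = 25 -> 'Z'.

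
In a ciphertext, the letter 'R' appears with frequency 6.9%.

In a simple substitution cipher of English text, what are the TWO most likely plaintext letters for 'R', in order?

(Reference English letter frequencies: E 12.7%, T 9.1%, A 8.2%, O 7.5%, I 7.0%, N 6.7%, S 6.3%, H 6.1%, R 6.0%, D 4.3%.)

Step 1: Observed frequency of 'R' is 6.9%.
Step 2: Compute distances to each reference frequency and sort:
  I (7.0%): difference = 0.1% <-- BEST
  N (6.7%): difference = 0.2% <-- RUNNER-UP
  O (7.5%): difference = 0.6%
  S (6.3%): difference = 0.6%
  H (6.1%): difference = 0.8%
Step 3: Most likely is 'I' (7.0%, diff 0.1%); second most likely is 'N' (6.7%, diff 0.2%).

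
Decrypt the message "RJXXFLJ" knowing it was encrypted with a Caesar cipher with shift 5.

Step 1: Reverse the shift by subtracting 5 from each letter position.
  R (position 17) -> position (17-5) mod 26 = 12 -> M
  J (position 9) -> position (9-5) mod 26 = 4 -> E
  X (position 23) -> position (23-5) mod 26 = 18 -> S
  X (position 23) -> position (23-5) mod 26 = 18 -> S
  F (position 5) -> position (5-5) mod 26 = 0 -> A
  L (position 11) -> position (11-5) mod 26 = 6 -> G
  J (position 9) -> position (9-5) mod 26 = 4 -> E
Decrypted message: MESSAGE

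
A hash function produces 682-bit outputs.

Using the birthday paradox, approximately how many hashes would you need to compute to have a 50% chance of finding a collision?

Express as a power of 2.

Step 1: The birthday paradox gives collision probability ~50% after sqrt(2^n) = 2^(n/2) hashes.
Step 2: For 682-bit output: 2^(682/2) = 2^341.
Step 3: Approximately 2^341 hash computations needed.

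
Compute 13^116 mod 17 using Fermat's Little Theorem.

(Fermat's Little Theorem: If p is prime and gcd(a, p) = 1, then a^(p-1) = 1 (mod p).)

Step 1: Since 17 is prime, by Fermat's Little Theorem: 13^16 = 1 (mod 17).
Step 2: Reduce exponent: 116 mod 16 = 4.
Step 3: So 13^116 = 13^4 (mod 17).
Step 4: 13^4 mod 17 = 1.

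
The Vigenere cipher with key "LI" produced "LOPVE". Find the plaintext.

Step 1: Extend key: LILIL
Step 2: Decrypt each letter (c - k) mod 26:
  L(11) - L(11) = (11-11) mod 26 = 0 = A
  O(14) - I(8) = (14-8) mod 26 = 6 = G
  P(15) - L(11) = (15-11) mod 26 = 4 = E
  V(21) - I(8) = (21-8) mod 26 = 13 = N
  E(4) - L(11) = (4-11) mod 26 = 19 = T
Plaintext: AGENT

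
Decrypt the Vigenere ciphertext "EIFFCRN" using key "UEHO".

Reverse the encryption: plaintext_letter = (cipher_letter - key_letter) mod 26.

Step 1: Extend key: UEHOUEH
Step 2: Decrypt each letter (c - k) mod 26:
  E(4) - U(20) = (4-20) mod 26 = 10 = K
  I(8) - E(4) = (8-4) mod 26 = 4 = E
  F(5) - H(7) = (5-7) mod 26 = 24 = Y
  F(5) - O(14) = (5-14) mod 26 = 17 = R
  C(2) - U(20) = (2-20) mod 26 = 8 = I
  R(17) - E(4) = (17-4) mod 26 = 13 = N
  N(13) - H(7) = (13-7) mod 26 = 6 = G
Plaintext: KEYRING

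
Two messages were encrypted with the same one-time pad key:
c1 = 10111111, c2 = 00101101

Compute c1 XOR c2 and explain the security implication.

Step 1: c1 XOR c2 = (m1 XOR k) XOR (m2 XOR k).
Step 2: By XOR associativity/commutativity: = m1 XOR m2 XOR k XOR k = m1 XOR m2.
Step 3: 10111111 XOR 00101101 = 10010010 = 146.
Step 4: The key cancels out! An attacker learns m1 XOR m2 = 146, revealing the relationship between plaintexts.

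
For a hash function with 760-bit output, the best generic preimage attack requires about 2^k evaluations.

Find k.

Step 1: The hash has a 760-bit output.
Step 2: Preimage resistance means: given a digest h(x), it should be infeasible to find any input that hashes to it.
With a 760-bit output there are 2^760 possible digests, so a generic brute-force preimage search costs about 2^760 evaluations.
Step 3: Security level = 760 bits.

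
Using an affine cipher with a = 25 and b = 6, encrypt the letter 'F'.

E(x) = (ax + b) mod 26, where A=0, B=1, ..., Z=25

Step 1: Convert 'F' to number: x = 5.
Step 2: E(5) = (25 * 5 + 6) mod 26 = 131 mod 26 = 1.
Step 3: Convert 1 back to letter: B.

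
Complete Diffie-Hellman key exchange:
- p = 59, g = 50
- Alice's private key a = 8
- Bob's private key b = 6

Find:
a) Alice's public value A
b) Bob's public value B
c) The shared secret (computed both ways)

Step 1: A = g^a mod p = 50^8 mod 59 = 26.
Step 2: B = g^b mod p = 50^6 mod 59 = 28.
Step 3: Alice computes s = B^a mod p = 28^8 mod 59 = 36.
Step 4: Bob computes s = A^b mod p = 26^6 mod 59 = 36.
Both sides agree: shared secret = 36.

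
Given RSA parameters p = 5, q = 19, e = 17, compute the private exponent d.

Step 1: n = 5 * 19 = 95.
Step 2: phi(n) = 4 * 18 = 72.
Step 3: Find d such that 17 * d = 1 (mod 72).
Step 4: d = 17^(-1) mod 72 = 17.
Verification: 17 * 17 = 289 = 4 * 72 + 1.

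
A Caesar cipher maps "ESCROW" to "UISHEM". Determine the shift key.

Step 1: Compare first letters: E (position 4) -> U (position 20).
Step 2: Shift = (20 - 4) mod 26 = 16.
The shift value is 16.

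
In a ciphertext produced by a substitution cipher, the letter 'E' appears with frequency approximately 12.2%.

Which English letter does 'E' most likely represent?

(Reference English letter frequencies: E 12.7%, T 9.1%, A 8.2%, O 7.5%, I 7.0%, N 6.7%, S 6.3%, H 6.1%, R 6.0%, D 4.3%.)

Step 1: The observed frequency is 12.2%.
Step 2: Compare with English frequencies:
  E: 12.7% (difference: 0.5%) <-- closest
  T: 9.1% (difference: 3.1%)
  A: 8.2% (difference: 4.0%)
  O: 7.5% (difference: 4.7%)
  I: 7.0% (difference: 5.2%)
  N: 6.7% (difference: 5.5%)
  S: 6.3% (difference: 5.9%)
  H: 6.1% (difference: 6.1%)
  R: 6.0% (difference: 6.2%)
  D: 4.3% (difference: 7.9%)
Step 3: 'E' most likely represents 'E' (frequency 12.7%).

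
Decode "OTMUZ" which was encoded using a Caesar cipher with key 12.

Step 1: Reverse the shift by subtracting 12 from each letter position.
  O (position 14) -> position (14-12) mod 26 = 2 -> C
  T (position 19) -> position (19-12) mod 26 = 7 -> H
  M (position 12) -> position (12-12) mod 26 = 0 -> A
  U (position 20) -> position (20-12) mod 26 = 8 -> I
  Z (position 25) -> position (25-12) mod 26 = 13 -> N
Decrypted message: CHAIN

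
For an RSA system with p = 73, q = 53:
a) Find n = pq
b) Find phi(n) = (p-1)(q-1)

Step 1: n = p * q = 73 * 53 = 3869.
Step 2: phi(n) = (p-1)(q-1) = 72 * 52 = 3744.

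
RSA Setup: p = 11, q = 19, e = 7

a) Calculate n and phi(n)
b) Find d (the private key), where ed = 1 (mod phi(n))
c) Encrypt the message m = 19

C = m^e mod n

Step 1: n = 11 * 19 = 209.
Step 2: phi(n) = (11-1)(19-1) = 10 * 18 = 180.
Step 3: Find d = 7^(-1) mod 180 = 103.
  Verify: 7 * 103 = 721 = 1 (mod 180).
Step 4: C = 19^7 mod 209 = 57.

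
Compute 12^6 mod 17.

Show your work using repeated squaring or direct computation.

Step 1: Compute 12^6 mod 17 step by step, reducing modulo 17 at each step.
  12^1 mod 17 = 12
  12^2 mod 17 = (12 * 12) mod 17 = 8
  12^3 mod 17 = (8 * 12) mod 17 = 11
  12^4 mod 17 = (11 * 12) mod 17 = 13
  12^5 mod 17 = (13 * 12) mod 17 = 3
  12^6 mod 17 = (3 * 12) mod 17 = 2
Step 2: Result = 2.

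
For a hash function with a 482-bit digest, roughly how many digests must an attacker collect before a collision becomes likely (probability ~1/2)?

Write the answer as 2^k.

Step 1: The birthday paradox gives collision probability ~50% after sqrt(2^n) = 2^(n/2) hashes.
Step 2: For 482-bit output: 2^(482/2) = 2^241.
Step 3: Approximately 2^241 hash computations needed.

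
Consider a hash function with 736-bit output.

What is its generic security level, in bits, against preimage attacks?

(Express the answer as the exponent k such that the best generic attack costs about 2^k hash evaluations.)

Step 1: The hash has a 736-bit output.
Step 2: Preimage resistance means: given a digest h(x), it should be infeasible to find any input that hashes to it.
With a 736-bit output there are 2^736 possible digests, so a generic brute-force preimage search costs about 2^736 evaluations.
Step 3: Security level = 736 bits.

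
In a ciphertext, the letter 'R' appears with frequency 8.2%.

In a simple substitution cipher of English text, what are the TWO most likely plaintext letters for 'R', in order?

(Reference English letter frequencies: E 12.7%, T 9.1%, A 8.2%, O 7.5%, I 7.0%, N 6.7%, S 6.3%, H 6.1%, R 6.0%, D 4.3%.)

Step 1: Observed frequency of 'R' is 8.2%.
Step 2: Compute distances to each reference frequency and sort:
  A (8.2%): difference = 0.0% <-- BEST
  O (7.5%): difference = 0.7% <-- RUNNER-UP
  T (9.1%): difference = 0.9%
  I (7.0%): difference = 1.2%
  N (6.7%): difference = 1.5%
Step 3: Most likely is 'A' (8.2%, diff 0.0%); second most likely is 'O' (7.5%, diff 0.7%).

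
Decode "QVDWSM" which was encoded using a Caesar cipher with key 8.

Step 1: Reverse the shift by subtracting 8 from each letter position.
  Q (position 16) -> position (16-8) mod 26 = 8 -> I
  V (position 21) -> position (21-8) mod 26 = 13 -> N
  D (position 3) -> position (3-8) mod 26 = 21 -> V
  W (position 22) -> position (22-8) mod 26 = 14 -> O
  S (position 18) -> position (18-8) mod 26 = 10 -> K
  M (position 12) -> position (12-8) mod 26 = 4 -> E
Decrypted message: INVOKE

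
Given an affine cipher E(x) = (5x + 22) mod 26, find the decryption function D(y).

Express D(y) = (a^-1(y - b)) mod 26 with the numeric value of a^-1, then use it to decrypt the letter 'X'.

Step 1: Find a^-1, the modular inverse of 5 mod 26.
Step 2: We need 5 * a^-1 = 1 (mod 26).
Step 3: 5 * 21 = 105 = 4 * 26 + 1, so a^-1 = 21.
Step 4: D(y) = 21(y - 22) mod 26.
Step 5: Apply to 'X' (y = 23): D(23) = 21 * (23 - 22) mod 26 = 21 * 1 mod 26 = 21 -> 'V'.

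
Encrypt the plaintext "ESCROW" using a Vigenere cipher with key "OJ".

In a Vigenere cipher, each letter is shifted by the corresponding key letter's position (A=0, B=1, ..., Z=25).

Step 1: Repeat key to match plaintext length:
  Plaintext: ESCROW
  Key:       OJOJOJ
Step 2: Encrypt each letter:
  E(4) + O(14) = (4+14) mod 26 = 18 = S
  S(18) + J(9) = (18+9) mod 26 = 1 = B
  C(2) + O(14) = (2+14) mod 26 = 16 = Q
  R(17) + J(9) = (17+9) mod 26 = 0 = A
  O(14) + O(14) = (14+14) mod 26 = 2 = C
  W(22) + J(9) = (22+9) mod 26 = 5 = F
Ciphertext: SBQACF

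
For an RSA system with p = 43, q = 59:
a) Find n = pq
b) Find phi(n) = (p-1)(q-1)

Step 1: n = p * q = 43 * 59 = 2537.
Step 2: phi(n) = (p-1)(q-1) = 42 * 58 = 2436.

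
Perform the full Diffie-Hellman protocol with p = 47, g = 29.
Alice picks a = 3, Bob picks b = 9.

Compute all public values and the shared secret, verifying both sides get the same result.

Step 1: A = g^a mod p = 29^3 mod 47 = 43.
Step 2: B = g^b mod p = 29^9 mod 47 = 30.
Step 3: Alice computes s = B^a mod p = 30^3 mod 47 = 22.
Step 4: Bob computes s = A^b mod p = 43^9 mod 47 = 22.
Both sides agree: shared secret = 22.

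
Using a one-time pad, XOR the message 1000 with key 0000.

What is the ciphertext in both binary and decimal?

Step 1: Write out the XOR operation bit by bit:
  Message: 1000
  Key:     0000
  XOR:     1000
Step 2: Convert to decimal: 1000 = 8.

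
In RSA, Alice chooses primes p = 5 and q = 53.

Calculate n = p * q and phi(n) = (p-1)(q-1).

Step 1: n = p * q = 5 * 53 = 265.
Step 2: phi(n) = (p-1)(q-1) = 4 * 52 = 208.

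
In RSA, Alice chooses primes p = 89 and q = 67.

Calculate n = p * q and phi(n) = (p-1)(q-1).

Step 1: n = p * q = 89 * 67 = 5963.
Step 2: phi(n) = (p-1)(q-1) = 88 * 66 = 5808.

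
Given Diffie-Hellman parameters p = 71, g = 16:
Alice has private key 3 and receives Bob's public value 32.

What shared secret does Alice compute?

Step 1: s = B^a mod p = 32^3 mod 71.
  32^1 mod 71 = 32
  32^2 mod 71 = (32 * 32) mod 71 = 30
  32^3 mod 71 = (30 * 32) mod 71 = 37
Result: shared secret = 37.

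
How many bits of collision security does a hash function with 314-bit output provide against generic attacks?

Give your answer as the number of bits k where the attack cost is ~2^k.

Step 1: The hash has a 314-bit output.
Step 2: Collision resistance means it should be infeasible to find any x != y with h(x) = h(y).
By the birthday bound, a generic collision search succeeds after about sqrt(2^314) = 2^(314/2) = 2^157 evaluations.
Step 3: Security level = 157 bits.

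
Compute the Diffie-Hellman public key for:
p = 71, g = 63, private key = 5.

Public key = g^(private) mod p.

Step 1: A = g^a mod p = 63^5 mod 71.
  63^1 mod 71 = 63
  63^2 mod 71 = (63 * 63) mod 71 = 64
  63^3 mod 71 = (64 * 63) mod 71 = 56
  63^4 mod 71 = (56 * 63) mod 71 = 49
  63^5 mod 71 = (49 * 63) mod 71 = 34
Result: A = 34.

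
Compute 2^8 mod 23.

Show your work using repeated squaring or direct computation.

Step 1: Compute 2^8 mod 23 step by step, reducing modulo 23 at each step.
  2^1 mod 23 = 2
  2^2 mod 23 = (2 * 2) mod 23 = 4
  2^3 mod 23 = (4 * 2) mod 23 = 8
  2^4 mod 23 = (8 * 2) mod 23 = 16
  2^5 mod 23 = (16 * 2) mod 23 = 9
  2^6 mod 23 = (9 * 2) mod 23 = 18
  2^7 mod 23 = (18 * 2) mod 23 = 13
  2^8 mod 23 = (13 * 2) mod 23 = 3
Step 2: Result = 3.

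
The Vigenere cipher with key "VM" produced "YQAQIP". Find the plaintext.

Step 1: Extend key: VMVMVM
Step 2: Decrypt each letter (c - k) mod 26:
  Y(24) - V(21) = (24-21) mod 26 = 3 = D
  Q(16) - M(12) = (16-12) mod 26 = 4 = E
  A(0) - V(21) = (0-21) mod 26 = 5 = F
  Q(16) - M(12) = (16-12) mod 26 = 4 = E
  I(8) - V(21) = (8-21) mod 26 = 13 = N
  P(15) - M(12) = (15-12) mod 26 = 3 = D
Plaintext: DEFEND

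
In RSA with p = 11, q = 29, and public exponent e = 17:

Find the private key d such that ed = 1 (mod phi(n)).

Step 1: n = 11 * 29 = 319.
Step 2: phi(n) = 10 * 28 = 280.
Step 3: Find d such that 17 * d = 1 (mod 280).
Step 4: d = 17^(-1) mod 280 = 33.
Verification: 17 * 33 = 561 = 2 * 280 + 1.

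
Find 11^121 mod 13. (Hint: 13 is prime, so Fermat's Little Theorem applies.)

Step 1: Since 13 is prime, by Fermat's Little Theorem: 11^12 = 1 (mod 13).
Step 2: Reduce exponent: 121 mod 12 = 1.
Step 3: So 11^121 = 11^1 (mod 13).
Step 4: 11^1 mod 13 = 11.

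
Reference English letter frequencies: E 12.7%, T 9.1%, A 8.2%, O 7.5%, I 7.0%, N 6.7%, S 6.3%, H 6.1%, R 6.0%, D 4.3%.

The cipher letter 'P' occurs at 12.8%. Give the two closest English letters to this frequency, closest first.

Step 1: Observed frequency of 'P' is 12.8%.
Step 2: Compute distances to each reference frequency and sort:
  E (12.7%): difference = 0.1% <-- BEST
  T (9.1%): difference = 3.7% <-- RUNNER-UP
  A (8.2%): difference = 4.6%
  O (7.5%): difference = 5.3%
  I (7.0%): difference = 5.8%
Step 3: Most likely is 'E' (12.7%, diff 0.1%); second most likely is 'T' (9.1%, diff 3.7%).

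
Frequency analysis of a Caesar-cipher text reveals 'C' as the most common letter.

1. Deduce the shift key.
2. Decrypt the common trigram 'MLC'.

Step 1: In English, 'E' is the most frequent letter (12.7%).
Step 2: The most frequent ciphertext letter is 'C' (position 2).
Step 3: Shift = (2 - 4) mod 26 = 24.
Step 4: Decrypt 'MLC' by shifting back 24:
  M -> O
  L -> N
  C -> E
Step 5: 'MLC' decrypts to 'ONE'.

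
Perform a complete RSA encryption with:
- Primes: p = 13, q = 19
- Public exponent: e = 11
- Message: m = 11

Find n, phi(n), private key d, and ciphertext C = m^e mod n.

Step 1: n = 13 * 19 = 247.
Step 2: phi(n) = (13-1)(19-1) = 12 * 18 = 216.
Step 3: Find d = 11^(-1) mod 216 = 59.
  Verify: 11 * 59 = 649 = 1 (mod 216).
Step 4: C = 11^11 mod 247 = 45.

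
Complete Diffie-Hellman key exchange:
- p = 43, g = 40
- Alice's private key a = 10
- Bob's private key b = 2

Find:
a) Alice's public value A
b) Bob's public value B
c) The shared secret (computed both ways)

Step 1: A = g^a mod p = 40^10 mod 43 = 10.
Step 2: B = g^b mod p = 40^2 mod 43 = 9.
Step 3: Alice computes s = B^a mod p = 9^10 mod 43 = 14.
Step 4: Bob computes s = A^b mod p = 10^2 mod 43 = 14.
Both sides agree: shared secret = 14.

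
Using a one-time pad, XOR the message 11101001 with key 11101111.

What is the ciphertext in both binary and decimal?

Step 1: Write out the XOR operation bit by bit:
  Message: 11101001
  Key:     11101111
  XOR:     00000110
Step 2: Convert to decimal: 00000110 = 6.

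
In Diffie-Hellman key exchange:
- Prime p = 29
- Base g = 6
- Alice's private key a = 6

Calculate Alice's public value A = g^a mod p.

Step 1: A = g^a mod p = 6^6 mod 29.
  6^1 mod 29 = 6
  6^2 mod 29 = (6 * 6) mod 29 = 7
  6^3 mod 29 = (7 * 6) mod 29 = 13
  6^4 mod 29 = (13 * 6) mod 29 = 20
  6^5 mod 29 = (20 * 6) mod 29 = 4
  6^6 mod 29 = (4 * 6) mod 29 = 24
Result: A = 24.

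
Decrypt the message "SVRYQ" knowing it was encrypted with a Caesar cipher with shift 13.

Step 1: Reverse the shift by subtracting 13 from each letter position.
  S (position 18) -> position (18-13) mod 26 = 5 -> F
  V (position 21) -> position (21-13) mod 26 = 8 -> I
  R (position 17) -> position (17-13) mod 26 = 4 -> E
  Y (position 24) -> position (24-13) mod 26 = 11 -> L
  Q (position 16) -> position (16-13) mod 26 = 3 -> D
Decrypted message: FIELD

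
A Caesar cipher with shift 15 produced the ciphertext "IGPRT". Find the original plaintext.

Step 1: Reverse the shift by subtracting 15 from each letter position.
  I (position 8) -> position (8-15) mod 26 = 19 -> T
  G (position 6) -> position (6-15) mod 26 = 17 -> R
  P (position 15) -> position (15-15) mod 26 = 0 -> A
  R (position 17) -> position (17-15) mod 26 = 2 -> C
  T (position 19) -> position (19-15) mod 26 = 4 -> E
Decrypted message: TRACE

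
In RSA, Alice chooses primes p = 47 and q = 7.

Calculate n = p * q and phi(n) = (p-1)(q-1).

Step 1: n = p * q = 47 * 7 = 329.
Step 2: phi(n) = (p-1)(q-1) = 46 * 6 = 276.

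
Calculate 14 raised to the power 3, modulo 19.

Step 1: Compute 14^3 mod 19 step by step, reducing modulo 19 at each step.
  14^1 mod 19 = 14
  14^2 mod 19 = (14 * 14) mod 19 = 6
  14^3 mod 19 = (6 * 14) mod 19 = 8
Step 2: Result = 8.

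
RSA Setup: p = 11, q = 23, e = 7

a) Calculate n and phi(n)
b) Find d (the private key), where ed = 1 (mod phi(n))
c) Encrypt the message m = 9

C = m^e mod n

Step 1: n = 11 * 23 = 253.
Step 2: phi(n) = (11-1)(23-1) = 10 * 22 = 220.
Step 3: Find d = 7^(-1) mod 220 = 63.
  Verify: 7 * 63 = 441 = 1 (mod 220).
Step 4: C = 9^7 mod 253 = 4.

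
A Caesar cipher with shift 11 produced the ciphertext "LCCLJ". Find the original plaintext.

Step 1: Reverse the shift by subtracting 11 from each letter position.
  L (position 11) -> position (11-11) mod 26 = 0 -> A
  C (position 2) -> position (2-11) mod 26 = 17 -> R
  C (position 2) -> position (2-11) mod 26 = 17 -> R
  L (position 11) -> position (11-11) mod 26 = 0 -> A
  J (position 9) -> position (9-11) mod 26 = 24 -> Y
Decrypted message: ARRAY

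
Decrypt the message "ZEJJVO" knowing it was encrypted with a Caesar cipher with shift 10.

Step 1: Reverse the shift by subtracting 10 from each letter position.
  Z (position 25) -> position (25-10) mod 26 = 15 -> P
  E (position 4) -> position (4-10) mod 26 = 20 -> U
  J (position 9) -> position (9-10) mod 26 = 25 -> Z
  J (position 9) -> position (9-10) mod 26 = 25 -> Z
  V (position 21) -> position (21-10) mod 26 = 11 -> L
  O (position 14) -> position (14-10) mod 26 = 4 -> E
Decrypted message: PUZZLE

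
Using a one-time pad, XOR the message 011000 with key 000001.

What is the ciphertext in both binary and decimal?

Step 1: Write out the XOR operation bit by bit:
  Message: 011000
  Key:     000001
  XOR:     011001
Step 2: Convert to decimal: 011001 = 25.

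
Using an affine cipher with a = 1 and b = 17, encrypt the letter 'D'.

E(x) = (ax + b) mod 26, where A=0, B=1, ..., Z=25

Step 1: Convert 'D' to number: x = 3.
Step 2: E(3) = (1 * 3 + 17) mod 26 = 20 mod 26 = 20.
Step 3: Convert 20 back to letter: U.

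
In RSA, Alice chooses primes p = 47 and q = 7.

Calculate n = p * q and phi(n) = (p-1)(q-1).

Step 1: n = p * q = 47 * 7 = 329.
Step 2: phi(n) = (p-1)(q-1) = 46 * 6 = 276.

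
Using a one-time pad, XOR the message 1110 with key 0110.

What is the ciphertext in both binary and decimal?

Step 1: Write out the XOR operation bit by bit:
  Message: 1110
  Key:     0110
  XOR:     1000
Step 2: Convert to decimal: 1000 = 8.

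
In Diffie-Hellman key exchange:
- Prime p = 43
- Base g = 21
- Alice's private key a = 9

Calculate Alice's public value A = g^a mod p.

Step 1: A = g^a mod p = 21^9 mod 43.
  21^1 mod 43 = 21
  21^2 mod 43 = (21 * 21) mod 43 = 11
  21^3 mod 43 = (11 * 21) mod 43 = 16
  21^4 mod 43 = (16 * 21) mod 43 = 35
  21^5 mod 43 = (35 * 21) mod 43 = 4
  21^6 mod 43 = (4 * 21) mod 43 = 41
  21^7 mod 43 = (41 * 21) mod 43 = 1
  21^8 mod 43 = (1 * 21) mod 43 = 21
  21^9 mod 43 = (21 * 21) mod 43 = 11
Result: A = 11.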